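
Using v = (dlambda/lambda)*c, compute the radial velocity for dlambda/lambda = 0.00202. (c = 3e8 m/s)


v = (dlambda/lambda) * c = 0.00202 * 3e8 = 606000.0

606000.0 m/s


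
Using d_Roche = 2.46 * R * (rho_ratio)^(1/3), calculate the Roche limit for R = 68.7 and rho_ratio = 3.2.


d_Roche = 2.46 * 68.7 * 3.2^(1/3) = 249.0435

249.0435


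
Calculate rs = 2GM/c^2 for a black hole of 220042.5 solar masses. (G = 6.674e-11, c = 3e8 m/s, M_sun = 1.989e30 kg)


M = 220042.5 * 1.989e30 kg = 4.376645325e+35 kg. rs = 2GM/c^2 = 2 * 6.674e-11 * 4.376645325e+35 / (3e8)^2 = 6.491e+08

6.491e+08 m


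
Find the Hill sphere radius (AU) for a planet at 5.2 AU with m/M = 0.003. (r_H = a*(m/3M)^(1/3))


r_H = a * (m/3M)^(1/3) = 5.2 * (0.003/3)^(1/3) = 0.52

0.52 AU


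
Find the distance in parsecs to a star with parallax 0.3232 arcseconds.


d = 1/p = 1/0.3232 = 3.0941

3.0941 pc


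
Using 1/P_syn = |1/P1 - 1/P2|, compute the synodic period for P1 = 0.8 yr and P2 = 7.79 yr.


1/P_syn = |1/P1 - 1/P2| = |1/0.8 - 1/7.79| => P_syn = 0.8916

0.8916 years


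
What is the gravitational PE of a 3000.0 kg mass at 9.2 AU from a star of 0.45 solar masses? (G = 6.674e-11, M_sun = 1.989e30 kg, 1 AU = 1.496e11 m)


M = 0.45 * 1.989e30 kg = 8.9505e+29 kg; r = 9.2 AU * 1.496e11 m/AU = 1.37632e+12 m. U = -GM*m/r = -(6.674e-11 * 8.9505e+29 * 3000.0) / 1.37632e+12 = -1.302e+11

-1.302e+11 J


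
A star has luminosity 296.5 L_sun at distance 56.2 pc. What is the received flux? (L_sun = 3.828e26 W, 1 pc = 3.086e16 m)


F = L / (4*pi*d^2) = 1.135e+29 / (4*pi*(1.734e+18)^2) = 3.003e-09

3.003e-09 W/m^2


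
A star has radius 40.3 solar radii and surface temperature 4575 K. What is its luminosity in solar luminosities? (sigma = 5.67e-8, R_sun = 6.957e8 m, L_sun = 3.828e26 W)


R = 40.3 * 6.957e8 m = 2.803671e+10 m. L = 4*pi*R^2*sigma*T^4 = 4*pi*(2.803671e+10)^2 * 5.67e-8 * 4575^4 = 2.453643234e+29 W. L/L_sun = 2.453643234e+29 / 3.828e26 = 640.9726

640.9726 L_sun


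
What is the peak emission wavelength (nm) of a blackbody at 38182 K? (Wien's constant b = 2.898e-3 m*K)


lam_max = b / T = 2.898e-3 / 38182 = 7.590e-08 m = 75.8996 nm

75.8996 nm


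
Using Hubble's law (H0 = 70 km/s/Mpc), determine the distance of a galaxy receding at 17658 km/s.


d = v / H0 = 17658 / 70 = 252.2571

252.2571 Mpc


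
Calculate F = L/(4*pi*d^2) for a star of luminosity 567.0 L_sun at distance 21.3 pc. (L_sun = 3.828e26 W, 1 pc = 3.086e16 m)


F = L / (4*pi*d^2) = 2.170e+29 / (4*pi*(6.573e+17)^2) = 3.998e-08

3.998e-08 W/m^2


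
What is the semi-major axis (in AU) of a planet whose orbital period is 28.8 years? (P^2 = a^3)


a = P^(2/3) = 28.8^(2/3) = 9.3957

9.3957 AU


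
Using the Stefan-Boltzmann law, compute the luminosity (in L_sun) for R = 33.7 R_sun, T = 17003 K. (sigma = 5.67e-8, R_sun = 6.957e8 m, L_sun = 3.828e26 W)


R = 33.7 * 6.957e8 m = 2.344509e+10 m. L = 4*pi*R^2*sigma*T^4 = 4*pi*(2.344509e+10)^2 * 5.67e-8 * 17003^4 = 3.27339904e+31 W. L/L_sun = 3.27339904e+31 / 3.828e26 = 85511.9916

85511.9916 L_sun


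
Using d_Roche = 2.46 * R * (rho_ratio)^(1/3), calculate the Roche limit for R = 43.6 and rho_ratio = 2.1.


d_Roche = 2.46 * 43.6 * 2.1^(1/3) = 137.3498

137.3498


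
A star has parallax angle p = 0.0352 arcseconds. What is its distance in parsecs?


d = 1/p = 1/0.0352 = 28.4091

28.4091 pc


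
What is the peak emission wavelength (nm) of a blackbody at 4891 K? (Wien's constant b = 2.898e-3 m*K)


lam_max = b / T = 2.898e-3 / 4891 = 5.925e-07 m = 592.5169 nm

592.5169 nm


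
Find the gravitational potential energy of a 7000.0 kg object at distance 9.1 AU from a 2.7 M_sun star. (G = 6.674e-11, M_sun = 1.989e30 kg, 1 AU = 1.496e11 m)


M = 2.7 * 1.989e30 kg = 5.3703e+30 kg; r = 9.1 AU * 1.496e11 m/AU = 1.36136e+12 m. U = -GM*m/r = -(6.674e-11 * 5.3703e+30 * 7000.0) / 1.36136e+12 = -1.843e+12

-1.843e+12 J


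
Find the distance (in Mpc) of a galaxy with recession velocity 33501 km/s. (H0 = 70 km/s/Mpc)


d = v / H0 = 33501 / 70 = 478.5857

478.5857 Mpc


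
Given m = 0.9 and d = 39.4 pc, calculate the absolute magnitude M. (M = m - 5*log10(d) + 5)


M = m - 5*log10(d) + 5 = 0.9 - 5*log10(39.4) + 5 = -2.0775

-2.0775


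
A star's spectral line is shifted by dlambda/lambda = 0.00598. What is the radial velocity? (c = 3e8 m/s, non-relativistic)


v = (dlambda/lambda) * c = 0.00598 * 3e8 = 1.794e+06

1.794e+06 m/s


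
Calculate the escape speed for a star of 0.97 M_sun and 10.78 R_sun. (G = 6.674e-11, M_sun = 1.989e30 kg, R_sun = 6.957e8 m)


M = 0.97 * 1.989e30 kg = 1.92933e+30 kg; R = 10.78 * 6.957e8 m = 7.499646e+09 m. v_esc = sqrt(2GM/R) = sqrt(2 * 6.674e-11 * 1.92933e+30 / 7.499646e+09) = 185306.6375

185306.6375 m/s


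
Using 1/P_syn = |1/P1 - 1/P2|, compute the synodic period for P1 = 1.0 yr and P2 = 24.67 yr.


1/P_syn = |1/P1 - 1/P2| = |1/1.0 - 1/24.67| => P_syn = 1.0422

1.0422 years


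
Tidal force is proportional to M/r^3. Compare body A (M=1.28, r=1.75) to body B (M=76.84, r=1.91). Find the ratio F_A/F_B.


Ratio = (M1/r1^3) / (M2/r2^3) = (1.28/1.75^3) / (76.84/1.91^3) = 0.0217

0.0217


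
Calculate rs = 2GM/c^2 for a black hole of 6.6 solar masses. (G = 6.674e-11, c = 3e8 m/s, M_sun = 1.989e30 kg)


M = 6.6 * 1.989e30 kg = 1.31274e+31 kg. rs = 2GM/c^2 = 2 * 6.674e-11 * 1.31274e+31 / (3e8)^2 = 19469.3928

19469.3928 m


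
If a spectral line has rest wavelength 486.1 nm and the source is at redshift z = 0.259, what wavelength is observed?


lam_obs = lam_emit * (1 + z) = 486.1 * (1 + 0.259) = 611.9999

611.9999 nm


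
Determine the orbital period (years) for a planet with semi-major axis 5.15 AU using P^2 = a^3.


P = a^(3/2) = 5.15^1.5 = 11.6872

11.6872 years


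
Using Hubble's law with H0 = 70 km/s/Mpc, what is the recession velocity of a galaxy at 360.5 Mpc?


v = H0 * d = 70 * 360.5 = 25235.0

25235.0 km/s


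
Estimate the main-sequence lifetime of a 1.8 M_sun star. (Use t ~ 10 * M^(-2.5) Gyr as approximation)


t = 10 * M^(-2.5) = 10 * 1.8^(-2.5) = 2.3005

2.3005 Gyr


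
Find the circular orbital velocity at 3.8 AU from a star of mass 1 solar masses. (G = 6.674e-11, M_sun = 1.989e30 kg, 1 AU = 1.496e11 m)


v = sqrt(GM/r) = sqrt(6.674e-11 * 1.989e+30 / 5.685e+11) = 15281.0395

15281.0395 m/s


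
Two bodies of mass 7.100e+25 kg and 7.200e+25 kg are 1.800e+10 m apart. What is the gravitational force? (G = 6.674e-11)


F = G*m1*m2/r^2 = 6.674e-11 * 7.100e+25 * 7.200e+25 / (1.800e+10)^2 = 6.674e-11 * 5.112e+51 / 3.240e+20 = 1.053e+21

1.053e+21 N


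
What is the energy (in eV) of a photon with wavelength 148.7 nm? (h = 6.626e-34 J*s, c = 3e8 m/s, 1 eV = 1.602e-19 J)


E = hc/lambda = 6.626e-34 * 3e8 / 1.487e-07 = 1.337e-18 J = 8.3445 eV

8.3445 eV


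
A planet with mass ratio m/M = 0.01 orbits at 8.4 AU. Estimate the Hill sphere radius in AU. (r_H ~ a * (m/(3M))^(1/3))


r_H = a * (m/3M)^(1/3) = 8.4 * (0.01/3)^(1/3) = 1.2548

1.2548 AU


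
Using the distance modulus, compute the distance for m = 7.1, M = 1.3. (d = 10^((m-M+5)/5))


d = 10^((m - M + 5)/5) = 10^((7.1 - 1.3 + 5)/5) = 144.544

144.544 pc


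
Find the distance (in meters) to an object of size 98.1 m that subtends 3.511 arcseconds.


D = size / theta_rad, theta_rad = 3.511 * pi/(180*3600) = 1.702e-05, D = 5.763e+06

5.763e+06 m


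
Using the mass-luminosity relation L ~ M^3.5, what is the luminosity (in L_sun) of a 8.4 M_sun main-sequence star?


L/L_sun = (M/M_sun)^3.5 = 8.4^3.5 = 1717.8194

1717.8194 L_sun


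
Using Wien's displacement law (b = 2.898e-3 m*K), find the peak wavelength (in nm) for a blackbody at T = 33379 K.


lam_max = b / T = 2.898e-3 / 33379 = 8.682e-08 m = 86.8211 nm

86.8211 nm


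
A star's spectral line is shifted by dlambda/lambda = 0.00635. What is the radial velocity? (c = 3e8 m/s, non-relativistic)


v = (dlambda/lambda) * c = 0.00635 * 3e8 = 1.905e+06

1.905e+06 m/s


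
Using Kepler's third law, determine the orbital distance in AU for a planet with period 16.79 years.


a = P^(2/3) = 16.79^(2/3) = 6.5569

6.5569 AU


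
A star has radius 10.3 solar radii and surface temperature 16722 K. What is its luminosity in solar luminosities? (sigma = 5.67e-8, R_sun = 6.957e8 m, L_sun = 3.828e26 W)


R = 10.3 * 6.957e8 m = 7.16571e+09 m. L = 4*pi*R^2*sigma*T^4 = 4*pi*(7.16571e+09)^2 * 5.67e-8 * 16722^4 = 2.860646906e+30 W. L/L_sun = 2.860646906e+30 / 3.828e26 = 7472.9543

7472.9543 L_sun


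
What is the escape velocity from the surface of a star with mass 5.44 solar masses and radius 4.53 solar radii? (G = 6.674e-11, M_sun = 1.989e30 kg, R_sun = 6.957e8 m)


M = 5.44 * 1.989e30 kg = 1.082016e+31 kg; R = 4.53 * 6.957e8 m = 3.151521e+09 m. v_esc = sqrt(2GM/R) = sqrt(2 * 6.674e-11 * 1.082016e+31 / 3.151521e+09) = 676962.8521

676962.8521 m/s


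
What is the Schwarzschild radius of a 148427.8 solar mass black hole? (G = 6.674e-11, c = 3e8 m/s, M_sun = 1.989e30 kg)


M = 148427.8 * 1.989e30 kg = 2.952228942e+35 kg. rs = 2GM/c^2 = 2 * 6.674e-11 * 2.952228942e+35 / (3e8)^2 = 4.378e+08

4.378e+08 m


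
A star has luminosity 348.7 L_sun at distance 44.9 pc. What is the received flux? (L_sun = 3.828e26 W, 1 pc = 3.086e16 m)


F = L / (4*pi*d^2) = 1.335e+29 / (4*pi*(1.386e+18)^2) = 5.533e-09

5.533e-09 W/m^2


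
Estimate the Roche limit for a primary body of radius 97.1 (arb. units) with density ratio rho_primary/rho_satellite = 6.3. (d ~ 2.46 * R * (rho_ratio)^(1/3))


d_Roche = 2.46 * 97.1 * 6.3^(1/3) = 441.1651

441.1651


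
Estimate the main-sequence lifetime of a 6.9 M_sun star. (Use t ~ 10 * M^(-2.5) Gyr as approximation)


t = 10 * M^(-2.5) = 10 * 6.9^(-2.5) = 0.08

0.08 Gyr


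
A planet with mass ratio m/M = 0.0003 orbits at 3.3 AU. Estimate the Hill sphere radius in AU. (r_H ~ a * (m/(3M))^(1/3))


r_H = a * (m/3M)^(1/3) = 3.3 * (0.0003/3)^(1/3) = 0.1532

0.1532 AU


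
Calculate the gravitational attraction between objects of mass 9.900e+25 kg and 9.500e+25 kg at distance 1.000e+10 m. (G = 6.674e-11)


F = G*m1*m2/r^2 = 6.674e-11 * 9.900e+25 * 9.500e+25 / (1.000e+10)^2 = 6.674e-11 * 9.405e+51 / 1.000e+20 = 6.277e+21

6.277e+21 N


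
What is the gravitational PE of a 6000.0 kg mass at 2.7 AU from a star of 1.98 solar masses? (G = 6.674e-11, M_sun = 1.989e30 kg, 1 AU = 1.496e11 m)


M = 1.98 * 1.989e30 kg = 3.93822e+30 kg; r = 2.7 AU * 1.496e11 m/AU = 4.0392e+11 m. U = -GM*m/r = -(6.674e-11 * 3.93822e+30 * 6000.0) / 4.0392e+11 = -3.904e+12

-3.904e+12 J


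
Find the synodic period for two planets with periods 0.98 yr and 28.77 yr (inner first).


1/P_syn = |1/P1 - 1/P2| = |1/0.98 - 1/28.77| => P_syn = 1.0146

1.0146 years


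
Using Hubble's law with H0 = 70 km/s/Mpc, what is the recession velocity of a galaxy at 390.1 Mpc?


v = H0 * d = 70 * 390.1 = 27307.0

27307.0 km/s


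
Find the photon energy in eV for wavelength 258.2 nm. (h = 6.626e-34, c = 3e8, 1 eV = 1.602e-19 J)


E = hc/lambda = 6.626e-34 * 3e8 / 2.582e-07 = 7.699e-19 J = 4.8057 eV

4.8057 eV


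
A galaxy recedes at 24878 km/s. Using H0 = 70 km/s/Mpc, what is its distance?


d = v / H0 = 24878 / 70 = 355.4

355.4 Mpc


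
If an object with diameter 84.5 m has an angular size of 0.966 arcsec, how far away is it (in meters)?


D = size / theta_rad, theta_rad = 0.966 * pi/(180*3600) = 4.683e-06, D = 1.804e+07

1.804e+07 m


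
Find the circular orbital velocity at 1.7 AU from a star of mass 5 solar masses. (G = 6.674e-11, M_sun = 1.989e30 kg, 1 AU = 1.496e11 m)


v = sqrt(GM/r) = sqrt(6.674e-11 * 9.945e+30 / 2.543e+11) = 51086.3927

51086.3927 m/s


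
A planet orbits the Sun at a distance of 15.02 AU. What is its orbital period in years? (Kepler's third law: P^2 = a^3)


P = a^(3/2) = 15.02^1.5 = 58.211

58.211 years


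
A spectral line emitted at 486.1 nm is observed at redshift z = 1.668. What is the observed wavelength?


lam_obs = lam_emit * (1 + z) = 486.1 * (1 + 1.668) = 1296.9148

1296.9148 nm


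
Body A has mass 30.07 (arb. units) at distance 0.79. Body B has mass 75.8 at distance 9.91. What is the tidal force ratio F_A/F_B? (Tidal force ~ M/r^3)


Ratio = (M1/r1^3) / (M2/r2^3) = (30.07/0.79^3) / (75.8/9.91^3) = 783.076

783.076


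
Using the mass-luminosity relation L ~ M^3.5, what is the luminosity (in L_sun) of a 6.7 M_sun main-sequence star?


L/L_sun = (M/M_sun)^3.5 = 6.7^3.5 = 778.5057

778.5057 L_sun


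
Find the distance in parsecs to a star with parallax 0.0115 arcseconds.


d = 1/p = 1/0.0115 = 86.9565

86.9565 pc


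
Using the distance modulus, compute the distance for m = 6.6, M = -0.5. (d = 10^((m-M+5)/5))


d = 10^((m - M + 5)/5) = 10^((6.6 - -0.5 + 5)/5) = 263.0268

263.0268 pc


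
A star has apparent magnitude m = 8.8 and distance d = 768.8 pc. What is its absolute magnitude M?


M = m - 5*log10(d) + 5 = 8.8 - 5*log10(768.8) + 5 = -0.6291

-0.6291


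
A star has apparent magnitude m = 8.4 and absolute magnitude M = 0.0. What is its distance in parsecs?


d = 10^((m - M + 5)/5) = 10^((8.4 - 0.0 + 5)/5) = 478.6301

478.6301 pc


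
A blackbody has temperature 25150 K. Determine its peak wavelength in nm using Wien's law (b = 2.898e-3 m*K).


lam_max = b / T = 2.898e-3 / 25150 = 1.152e-07 m = 115.2286 nm

115.2286 nm


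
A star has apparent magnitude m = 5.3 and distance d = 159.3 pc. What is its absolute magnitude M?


M = m - 5*log10(d) + 5 = 5.3 - 5*log10(159.3) + 5 = -0.7111

-0.7111


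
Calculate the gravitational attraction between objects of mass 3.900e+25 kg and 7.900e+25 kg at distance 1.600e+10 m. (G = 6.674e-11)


F = G*m1*m2/r^2 = 6.674e-11 * 3.900e+25 * 7.900e+25 / (1.600e+10)^2 = 6.674e-11 * 3.081e+51 / 2.560e+20 = 8.032e+20

8.032e+20 N


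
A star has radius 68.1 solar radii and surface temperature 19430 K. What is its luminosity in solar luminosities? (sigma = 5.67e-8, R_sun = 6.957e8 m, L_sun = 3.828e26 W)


R = 68.1 * 6.957e8 m = 4.737717e+10 m. L = 4*pi*R^2*sigma*T^4 = 4*pi*(4.737717e+10)^2 * 5.67e-8 * 19430^4 = 2.27940951e+32 W. L/L_sun = 2.27940951e+32 / 3.828e26 = 595457.0298

595457.0298 L_sun


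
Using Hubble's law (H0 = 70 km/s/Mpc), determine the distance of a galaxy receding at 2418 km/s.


d = v / H0 = 2418 / 70 = 34.5429

34.5429 Mpc


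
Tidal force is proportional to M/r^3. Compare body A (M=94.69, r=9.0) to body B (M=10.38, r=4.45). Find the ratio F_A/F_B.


Ratio = (M1/r1^3) / (M2/r2^3) = (94.69/9.0^3) / (10.38/4.45^3) = 1.1027

1.1027


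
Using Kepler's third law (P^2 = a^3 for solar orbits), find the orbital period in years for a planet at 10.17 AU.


P = a^(3/2) = 10.17^1.5 = 32.4326

32.4326 years


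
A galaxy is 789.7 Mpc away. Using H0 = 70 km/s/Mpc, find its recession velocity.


v = H0 * d = 70 * 789.7 = 55279.0

55279.0 km/s


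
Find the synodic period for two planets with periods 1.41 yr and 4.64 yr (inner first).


1/P_syn = |1/P1 - 1/P2| = |1/1.41 - 1/4.64| => P_syn = 2.0255

2.0255 years


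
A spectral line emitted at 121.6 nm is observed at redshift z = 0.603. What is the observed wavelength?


lam_obs = lam_emit * (1 + z) = 121.6 * (1 + 0.603) = 194.9248

194.9248 nm


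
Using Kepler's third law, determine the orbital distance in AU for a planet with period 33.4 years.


a = P^(2/3) = 33.4^(2/3) = 10.3712

10.3712 AU


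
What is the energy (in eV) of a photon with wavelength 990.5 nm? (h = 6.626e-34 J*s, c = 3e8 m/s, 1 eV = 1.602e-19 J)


E = hc/lambda = 6.626e-34 * 3e8 / 9.905e-07 = 2.007e-19 J = 1.2527 eV

1.2527 eV


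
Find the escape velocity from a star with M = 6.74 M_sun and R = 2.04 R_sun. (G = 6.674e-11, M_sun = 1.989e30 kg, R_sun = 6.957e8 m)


M = 6.74 * 1.989e30 kg = 1.340586e+31 kg; R = 2.04 * 6.957e8 m = 1.419228e+09 m. v_esc = sqrt(2GM/R) = sqrt(2 * 6.674e-11 * 1.340586e+31 / 1.419228e+09) = 1.123e+06

1.123e+06 m/s


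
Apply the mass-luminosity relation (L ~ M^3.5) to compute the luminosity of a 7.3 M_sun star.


L/L_sun = (M/M_sun)^3.5 = 7.3^3.5 = 1051.0661

1051.0661 L_sun


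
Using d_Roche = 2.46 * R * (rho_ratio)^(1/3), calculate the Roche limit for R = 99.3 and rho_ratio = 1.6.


d_Roche = 2.46 * 99.3 * 1.6^(1/3) = 285.7093

285.7093


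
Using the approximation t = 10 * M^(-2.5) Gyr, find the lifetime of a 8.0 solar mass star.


t = 10 * M^(-2.5) = 10 * 8.0^(-2.5) = 0.0552

0.0552 Gyr


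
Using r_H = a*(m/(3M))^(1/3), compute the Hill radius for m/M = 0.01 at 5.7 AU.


r_H = a * (m/3M)^(1/3) = 5.7 * (0.01/3)^(1/3) = 0.8515

0.8515 AU


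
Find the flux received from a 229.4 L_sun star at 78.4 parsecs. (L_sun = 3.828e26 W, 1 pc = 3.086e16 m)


F = L / (4*pi*d^2) = 8.781e+28 / (4*pi*(2.419e+18)^2) = 1.194e-09

1.194e-09 W/m^2


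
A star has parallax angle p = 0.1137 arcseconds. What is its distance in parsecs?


d = 1/p = 1/0.1137 = 8.7951

8.7951 pc


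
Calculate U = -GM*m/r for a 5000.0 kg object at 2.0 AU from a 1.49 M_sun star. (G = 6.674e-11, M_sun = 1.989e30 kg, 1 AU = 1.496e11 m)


M = 1.49 * 1.989e30 kg = 2.96361e+30 kg; r = 2.0 AU * 1.496e11 m/AU = 2.992e+11 m. U = -GM*m/r = -(6.674e-11 * 2.96361e+30 * 5000.0) / 2.992e+11 = -3.305e+12

-3.305e+12 J


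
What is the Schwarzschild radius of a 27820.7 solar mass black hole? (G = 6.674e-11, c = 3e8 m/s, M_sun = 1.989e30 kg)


M = 27820.7 * 1.989e30 kg = 5.53353723e+34 kg. rs = 2GM/c^2 = 2 * 6.674e-11 * 5.53353723e+34 / (3e8)^2 = 8.207e+07

8.207e+07 m


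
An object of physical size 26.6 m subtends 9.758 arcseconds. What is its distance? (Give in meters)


D = size / theta_rad, theta_rad = 9.758 * pi/(180*3600) = 4.731e-05, D = 562271.3513

562271.3513 m


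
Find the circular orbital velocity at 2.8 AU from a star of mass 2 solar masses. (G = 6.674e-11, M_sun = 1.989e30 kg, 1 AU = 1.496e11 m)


v = sqrt(GM/r) = sqrt(6.674e-11 * 3.978e+30 / 4.189e+11) = 25175.6492

25175.6492 m/s


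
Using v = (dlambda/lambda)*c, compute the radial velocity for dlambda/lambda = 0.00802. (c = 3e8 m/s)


v = (dlambda/lambda) * c = 0.00802 * 3e8 = 2.406e+06

2.406e+06 m/s


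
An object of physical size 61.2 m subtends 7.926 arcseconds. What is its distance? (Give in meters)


D = size / theta_rad, theta_rad = 7.926 * pi/(180*3600) = 3.843e-05, D = 1.593e+06

1.593e+06 m


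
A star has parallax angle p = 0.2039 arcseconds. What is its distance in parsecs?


d = 1/p = 1/0.2039 = 4.9044

4.9044 pc


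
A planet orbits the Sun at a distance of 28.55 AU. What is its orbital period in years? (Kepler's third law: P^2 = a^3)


P = a^(3/2) = 28.55^1.5 = 152.5489

152.5489 years


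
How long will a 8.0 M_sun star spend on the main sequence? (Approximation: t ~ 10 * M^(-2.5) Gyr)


t = 10 * M^(-2.5) = 10 * 8.0^(-2.5) = 0.0552

0.0552 Gyr


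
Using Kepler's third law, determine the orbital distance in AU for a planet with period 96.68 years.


a = P^(2/3) = 96.68^(2/3) = 21.0648

21.0648 AU


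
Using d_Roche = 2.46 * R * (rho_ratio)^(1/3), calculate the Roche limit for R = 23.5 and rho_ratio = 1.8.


d_Roche = 2.46 * 23.5 * 1.8^(1/3) = 70.3224

70.3224


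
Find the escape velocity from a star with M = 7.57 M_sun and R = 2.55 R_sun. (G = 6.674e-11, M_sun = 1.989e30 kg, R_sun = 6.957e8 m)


M = 7.57 * 1.989e30 kg = 1.505673e+31 kg; R = 2.55 * 6.957e8 m = 1.774035e+09 m. v_esc = sqrt(2GM/R) = sqrt(2 * 6.674e-11 * 1.505673e+31 / 1.774035e+09) = 1.064e+06

1.064e+06 m/s


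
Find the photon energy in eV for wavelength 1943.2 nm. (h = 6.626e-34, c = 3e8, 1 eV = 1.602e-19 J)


E = hc/lambda = 6.626e-34 * 3e8 / 1.943e-06 = 1.023e-19 J = 0.6385 eV

0.6385 eV


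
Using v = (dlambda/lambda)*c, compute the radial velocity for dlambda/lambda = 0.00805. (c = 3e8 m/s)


v = (dlambda/lambda) * c = 0.00805 * 3e8 = 2.415e+06

2.415e+06 m/s


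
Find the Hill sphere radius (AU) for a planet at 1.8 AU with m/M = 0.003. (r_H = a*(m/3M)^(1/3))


r_H = a * (m/3M)^(1/3) = 1.8 * (0.003/3)^(1/3) = 0.18

0.18 AU


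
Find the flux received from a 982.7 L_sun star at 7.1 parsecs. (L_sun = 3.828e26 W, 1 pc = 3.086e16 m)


F = L / (4*pi*d^2) = 3.762e+29 / (4*pi*(2.191e+17)^2) = 6.236e-07

6.236e-07 W/m^2


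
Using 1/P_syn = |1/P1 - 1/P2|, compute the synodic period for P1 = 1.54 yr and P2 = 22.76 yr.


1/P_syn = |1/P1 - 1/P2| = |1/1.54 - 1/22.76| => P_syn = 1.6518

1.6518 years


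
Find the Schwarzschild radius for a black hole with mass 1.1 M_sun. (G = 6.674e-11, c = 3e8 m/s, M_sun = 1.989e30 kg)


M = 1.1 * 1.989e30 kg = 2.1879e+30 kg. rs = 2GM/c^2 = 2 * 6.674e-11 * 2.1879e+30 / (3e8)^2 = 3244.8988

3244.8988 m


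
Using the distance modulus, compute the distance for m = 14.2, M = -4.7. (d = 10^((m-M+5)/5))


d = 10^((m - M + 5)/5) = 10^((14.2 - -4.7 + 5)/5) = 60255.9586

60255.9586 pc


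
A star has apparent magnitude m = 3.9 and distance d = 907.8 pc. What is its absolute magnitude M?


M = m - 5*log10(d) + 5 = 3.9 - 5*log10(907.8) + 5 = -5.89

-5.89


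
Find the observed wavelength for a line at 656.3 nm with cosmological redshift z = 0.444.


lam_obs = lam_emit * (1 + z) = 656.3 * (1 + 0.444) = 947.6972

947.6972 nm


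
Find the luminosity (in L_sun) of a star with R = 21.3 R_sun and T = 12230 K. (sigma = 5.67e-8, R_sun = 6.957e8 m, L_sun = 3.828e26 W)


R = 21.3 * 6.957e8 m = 1.481841e+10 m. L = 4*pi*R^2*sigma*T^4 = 4*pi*(1.481841e+10)^2 * 5.67e-8 * 12230^4 = 3.500273376e+30 W. L/L_sun = 3.500273376e+30 / 3.828e26 = 9143.8698

9143.8698 L_sun


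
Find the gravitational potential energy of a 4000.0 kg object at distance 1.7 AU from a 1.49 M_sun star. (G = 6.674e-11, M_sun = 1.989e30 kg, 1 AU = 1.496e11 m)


M = 1.49 * 1.989e30 kg = 2.96361e+30 kg; r = 1.7 AU * 1.496e11 m/AU = 2.5432e+11 m. U = -GM*m/r = -(6.674e-11 * 2.96361e+30 * 4000.0) / 2.5432e+11 = -3.111e+12

-3.111e+12 J


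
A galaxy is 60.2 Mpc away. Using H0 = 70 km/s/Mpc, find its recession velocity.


v = H0 * d = 70 * 60.2 = 4214.0

4214.0 km/s


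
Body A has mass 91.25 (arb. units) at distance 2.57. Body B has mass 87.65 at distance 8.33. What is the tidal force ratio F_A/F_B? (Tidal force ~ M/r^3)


Ratio = (M1/r1^3) / (M2/r2^3) = (91.25/2.57^3) / (87.65/8.33^3) = 35.45

35.45


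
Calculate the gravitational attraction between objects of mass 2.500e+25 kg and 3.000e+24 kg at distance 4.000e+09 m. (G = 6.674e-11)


F = G*m1*m2/r^2 = 6.674e-11 * 2.500e+25 * 3.000e+24 / (4.000e+09)^2 = 6.674e-11 * 7.500e+49 / 1.600e+19 = 3.128e+20

3.128e+20 N


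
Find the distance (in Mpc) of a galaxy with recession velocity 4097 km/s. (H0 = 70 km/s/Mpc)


d = v / H0 = 4097 / 70 = 58.5286

58.5286 Mpc


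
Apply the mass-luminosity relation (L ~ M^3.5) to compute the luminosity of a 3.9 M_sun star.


L/L_sun = (M/M_sun)^3.5 = 3.9^3.5 = 117.1456

117.1456 L_sun


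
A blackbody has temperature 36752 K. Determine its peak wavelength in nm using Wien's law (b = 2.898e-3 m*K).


lam_max = b / T = 2.898e-3 / 36752 = 7.885e-08 m = 78.8529 nm

78.8529 nm


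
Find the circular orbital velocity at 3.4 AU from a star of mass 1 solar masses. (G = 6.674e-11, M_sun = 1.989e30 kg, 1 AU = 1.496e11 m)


v = sqrt(GM/r) = sqrt(6.674e-11 * 1.989e+30 / 5.086e+11) = 16154.9358

16154.9358 m/s


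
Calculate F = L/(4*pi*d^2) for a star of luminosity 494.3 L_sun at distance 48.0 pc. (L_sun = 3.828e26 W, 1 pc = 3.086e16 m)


F = L / (4*pi*d^2) = 1.892e+29 / (4*pi*(1.481e+18)^2) = 6.862e-09

6.862e-09 W/m^2


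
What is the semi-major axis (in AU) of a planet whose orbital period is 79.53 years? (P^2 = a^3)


a = P^(2/3) = 79.53^(2/3) = 18.4936

18.4936 AU


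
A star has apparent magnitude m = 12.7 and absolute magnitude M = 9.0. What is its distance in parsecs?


d = 10^((m - M + 5)/5) = 10^((12.7 - 9.0 + 5)/5) = 54.9541

54.9541 pc


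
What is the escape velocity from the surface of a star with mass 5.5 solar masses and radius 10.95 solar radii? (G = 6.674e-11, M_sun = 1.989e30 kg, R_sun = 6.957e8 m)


M = 5.5 * 1.989e30 kg = 1.09395e+31 kg; R = 10.95 * 6.957e8 m = 7.617915e+09 m. v_esc = sqrt(2GM/R) = sqrt(2 * 6.674e-11 * 1.09395e+31 / 7.617915e+09) = 437813.1221

437813.1221 m/s


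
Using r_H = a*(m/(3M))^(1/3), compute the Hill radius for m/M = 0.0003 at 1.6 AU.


r_H = a * (m/3M)^(1/3) = 1.6 * (0.0003/3)^(1/3) = 0.0743

0.0743 AU


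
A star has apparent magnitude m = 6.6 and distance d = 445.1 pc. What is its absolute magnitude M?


M = m - 5*log10(d) + 5 = 6.6 - 5*log10(445.1) + 5 = -1.6423

-1.6423


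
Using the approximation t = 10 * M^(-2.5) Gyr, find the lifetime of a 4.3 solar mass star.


t = 10 * M^(-2.5) = 10 * 4.3^(-2.5) = 0.2608

0.2608 Gyr


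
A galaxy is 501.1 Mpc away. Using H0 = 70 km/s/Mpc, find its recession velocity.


v = H0 * d = 70 * 501.1 = 35077.0

35077.0 km/s


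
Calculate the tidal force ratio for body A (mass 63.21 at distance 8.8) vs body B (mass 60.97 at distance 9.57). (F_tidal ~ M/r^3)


Ratio = (M1/r1^3) / (M2/r2^3) = (63.21/8.8^3) / (60.97/9.57^3) = 1.3334

1.3334


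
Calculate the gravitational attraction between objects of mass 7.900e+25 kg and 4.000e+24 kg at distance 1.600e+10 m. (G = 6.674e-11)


F = G*m1*m2/r^2 = 6.674e-11 * 7.900e+25 * 4.000e+24 / (1.600e+10)^2 = 6.674e-11 * 3.160e+50 / 2.560e+20 = 8.238e+19

8.238e+19 N


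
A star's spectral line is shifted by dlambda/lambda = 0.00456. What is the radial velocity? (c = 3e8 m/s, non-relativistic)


v = (dlambda/lambda) * c = 0.00456 * 3e8 = 1.368e+06

1.368e+06 m/s


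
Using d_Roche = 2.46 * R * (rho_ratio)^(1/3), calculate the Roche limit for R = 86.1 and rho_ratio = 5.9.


d_Roche = 2.46 * 86.1 * 5.9^(1/3) = 382.7268

382.7268


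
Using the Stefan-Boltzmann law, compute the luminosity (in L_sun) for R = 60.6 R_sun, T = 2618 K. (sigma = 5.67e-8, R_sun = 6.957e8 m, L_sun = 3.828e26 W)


R = 60.6 * 6.957e8 m = 4.215942e+10 m. L = 4*pi*R^2*sigma*T^4 = 4*pi*(4.215942e+10)^2 * 5.67e-8 * 2618^4 = 5.949229829e+28 W. L/L_sun = 5.949229829e+28 / 3.828e26 = 155.4135

155.4135 L_sun


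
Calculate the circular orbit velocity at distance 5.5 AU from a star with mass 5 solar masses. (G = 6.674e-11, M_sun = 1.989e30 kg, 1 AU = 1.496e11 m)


v = sqrt(GM/r) = sqrt(6.674e-11 * 9.945e+30 / 8.228e+11) = 28401.9627

28401.9627 m/s


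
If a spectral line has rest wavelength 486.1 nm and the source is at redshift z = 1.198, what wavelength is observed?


lam_obs = lam_emit * (1 + z) = 486.1 * (1 + 1.198) = 1068.4478

1068.4478 nm


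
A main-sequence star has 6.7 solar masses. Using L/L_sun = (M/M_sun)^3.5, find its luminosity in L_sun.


L/L_sun = (M/M_sun)^3.5 = 6.7^3.5 = 778.5057

778.5057 L_sun


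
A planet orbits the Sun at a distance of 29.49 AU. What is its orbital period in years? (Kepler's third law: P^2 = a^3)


P = a^(3/2) = 29.49^1.5 = 160.1445

160.1445 years


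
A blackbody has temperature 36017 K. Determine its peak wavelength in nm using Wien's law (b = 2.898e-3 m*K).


lam_max = b / T = 2.898e-3 / 36017 = 8.046e-08 m = 80.462 nm

80.462 nm


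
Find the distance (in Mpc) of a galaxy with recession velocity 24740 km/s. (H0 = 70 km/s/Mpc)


d = v / H0 = 24740 / 70 = 353.4286

353.4286 Mpc


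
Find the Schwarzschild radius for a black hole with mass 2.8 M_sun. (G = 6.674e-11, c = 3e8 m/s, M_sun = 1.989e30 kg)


M = 2.8 * 1.989e30 kg = 5.5692e+30 kg. rs = 2GM/c^2 = 2 * 6.674e-11 * 5.5692e+30 / (3e8)^2 = 8259.7424

8259.7424 m


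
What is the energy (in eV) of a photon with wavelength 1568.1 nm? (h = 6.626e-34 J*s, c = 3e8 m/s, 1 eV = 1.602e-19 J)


E = hc/lambda = 6.626e-34 * 3e8 / 1.568e-06 = 1.268e-19 J = 0.7913 eV

0.7913 eV


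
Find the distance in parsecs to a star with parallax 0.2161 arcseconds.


d = 1/p = 1/0.2161 = 4.6275

4.6275 pc


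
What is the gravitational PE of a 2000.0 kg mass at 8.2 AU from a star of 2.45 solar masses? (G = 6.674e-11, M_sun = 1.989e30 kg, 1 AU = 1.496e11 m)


M = 2.45 * 1.989e30 kg = 4.87305e+30 kg; r = 8.2 AU * 1.496e11 m/AU = 1.22672e+12 m. U = -GM*m/r = -(6.674e-11 * 4.87305e+30 * 2000.0) / 1.22672e+12 = -5.302e+11

-5.302e+11 J


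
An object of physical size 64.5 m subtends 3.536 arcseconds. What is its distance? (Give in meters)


D = size / theta_rad, theta_rad = 3.536 * pi/(180*3600) = 1.714e-05, D = 3.762e+06

3.762e+06 m


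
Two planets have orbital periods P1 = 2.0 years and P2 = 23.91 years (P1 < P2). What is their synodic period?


1/P_syn = |1/P1 - 1/P2| = |1/2.0 - 1/23.91| => P_syn = 2.1826

2.1826 years


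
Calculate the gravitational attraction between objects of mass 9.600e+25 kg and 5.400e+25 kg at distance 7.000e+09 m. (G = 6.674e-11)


F = G*m1*m2/r^2 = 6.674e-11 * 9.600e+25 * 5.400e+25 / (7.000e+09)^2 = 6.674e-11 * 5.184e+51 / 4.900e+19 = 7.061e+21

7.061e+21 N


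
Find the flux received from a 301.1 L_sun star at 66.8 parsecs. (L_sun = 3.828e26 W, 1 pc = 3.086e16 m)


F = L / (4*pi*d^2) = 1.153e+29 / (4*pi*(2.061e+18)^2) = 2.158e-09

2.158e-09 W/m^2


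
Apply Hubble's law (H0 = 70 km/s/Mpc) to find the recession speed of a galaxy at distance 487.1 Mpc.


v = H0 * d = 70 * 487.1 = 34097.0

34097.0 km/s


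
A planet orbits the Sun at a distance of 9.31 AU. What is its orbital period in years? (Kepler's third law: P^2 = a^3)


P = a^(3/2) = 9.31^1.5 = 28.4069

28.4069 years


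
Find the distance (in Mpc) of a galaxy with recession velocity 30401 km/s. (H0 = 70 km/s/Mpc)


d = v / H0 = 30401 / 70 = 434.3

434.3 Mpc


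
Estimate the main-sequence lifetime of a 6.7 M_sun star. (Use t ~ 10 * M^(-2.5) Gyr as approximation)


t = 10 * M^(-2.5) = 10 * 6.7^(-2.5) = 0.0861

0.0861 Gyr


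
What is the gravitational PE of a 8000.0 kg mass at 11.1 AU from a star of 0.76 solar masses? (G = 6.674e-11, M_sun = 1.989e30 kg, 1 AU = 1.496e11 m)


M = 0.76 * 1.989e30 kg = 1.51164e+30 kg; r = 11.1 AU * 1.496e11 m/AU = 1.66056e+12 m. U = -GM*m/r = -(6.674e-11 * 1.51164e+30 * 8000.0) / 1.66056e+12 = -4.860e+11

-4.860e+11 J


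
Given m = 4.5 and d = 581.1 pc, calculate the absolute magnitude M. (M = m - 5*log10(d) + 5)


M = m - 5*log10(d) + 5 = 4.5 - 5*log10(581.1) + 5 = -4.3213

-4.3213


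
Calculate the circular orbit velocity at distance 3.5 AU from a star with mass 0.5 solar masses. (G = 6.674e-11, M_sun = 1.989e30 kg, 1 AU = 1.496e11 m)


v = sqrt(GM/r) = sqrt(6.674e-11 * 9.945e+29 / 5.236e+11) = 11258.8926

11258.8926 m/s


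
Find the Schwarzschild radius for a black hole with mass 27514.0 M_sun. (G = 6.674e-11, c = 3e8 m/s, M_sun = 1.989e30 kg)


M = 27514.0 * 1.989e30 kg = 5.4725346e+34 kg. rs = 2GM/c^2 = 2 * 6.674e-11 * 5.4725346e+34 / (3e8)^2 = 8.116e+07

8.116e+07 m


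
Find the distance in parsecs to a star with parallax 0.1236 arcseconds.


d = 1/p = 1/0.1236 = 8.0906

8.0906 pc


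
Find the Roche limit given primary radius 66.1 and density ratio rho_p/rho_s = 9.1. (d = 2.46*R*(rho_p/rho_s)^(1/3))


d_Roche = 2.46 * 66.1 * 9.1^(1/3) = 339.4822

339.4822


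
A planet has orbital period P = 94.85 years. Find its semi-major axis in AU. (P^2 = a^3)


a = P^(2/3) = 94.85^(2/3) = 20.7982

20.7982 AU


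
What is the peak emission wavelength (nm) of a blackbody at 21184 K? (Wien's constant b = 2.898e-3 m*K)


lam_max = b / T = 2.898e-3 / 21184 = 1.368e-07 m = 136.8014 nm

136.8014 nm


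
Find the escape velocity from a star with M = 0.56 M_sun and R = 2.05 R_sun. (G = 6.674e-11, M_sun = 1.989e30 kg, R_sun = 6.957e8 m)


M = 0.56 * 1.989e30 kg = 1.11384e+30 kg; R = 2.05 * 6.957e8 m = 1.426185e+09 m. v_esc = sqrt(2GM/R) = sqrt(2 * 6.674e-11 * 1.11384e+30 / 1.426185e+09) = 322872.8832

322872.8832 m/s


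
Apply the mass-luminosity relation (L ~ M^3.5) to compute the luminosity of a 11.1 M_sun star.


L/L_sun = (M/M_sun)^3.5 = 11.1^3.5 = 4556.49

4556.49 L_sun


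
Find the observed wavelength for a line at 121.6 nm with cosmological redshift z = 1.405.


lam_obs = lam_emit * (1 + z) = 121.6 * (1 + 1.405) = 292.448

292.448 nm


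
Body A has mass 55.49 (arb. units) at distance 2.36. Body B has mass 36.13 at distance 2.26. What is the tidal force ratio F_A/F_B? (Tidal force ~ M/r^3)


Ratio = (M1/r1^3) / (M2/r2^3) = (55.49/2.36^3) / (36.13/2.26^3) = 1.3488

1.3488


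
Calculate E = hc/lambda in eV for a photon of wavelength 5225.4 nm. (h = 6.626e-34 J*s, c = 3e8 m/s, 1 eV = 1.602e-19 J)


E = hc/lambda = 6.626e-34 * 3e8 / 5.225e-06 = 3.804e-20 J = 0.2375 eV

0.2375 eV


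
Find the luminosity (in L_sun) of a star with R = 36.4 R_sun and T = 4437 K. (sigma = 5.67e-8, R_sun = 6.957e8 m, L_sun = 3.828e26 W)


R = 36.4 * 6.957e8 m = 2.532348e+10 m. L = 4*pi*R^2*sigma*T^4 = 4*pi*(2.532348e+10)^2 * 5.67e-8 * 4437^4 = 1.770913757e+29 W. L/L_sun = 1.770913757e+29 / 3.828e26 = 462.6211

462.6211 L_sun


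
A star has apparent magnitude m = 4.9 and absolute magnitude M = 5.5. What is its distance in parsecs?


d = 10^((m - M + 5)/5) = 10^((4.9 - 5.5 + 5)/5) = 7.5858

7.5858 pc


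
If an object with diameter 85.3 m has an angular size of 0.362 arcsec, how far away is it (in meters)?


D = size / theta_rad, theta_rad = 0.362 * pi/(180*3600) = 1.755e-06, D = 4.860e+07

4.860e+07 m


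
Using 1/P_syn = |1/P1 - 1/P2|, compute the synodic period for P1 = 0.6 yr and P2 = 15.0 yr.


1/P_syn = |1/P1 - 1/P2| = |1/0.6 - 1/15.0| => P_syn = 0.625

0.625 years


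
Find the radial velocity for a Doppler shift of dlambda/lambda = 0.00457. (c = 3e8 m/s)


v = (dlambda/lambda) * c = 0.00457 * 3e8 = 1.371e+06

1.371e+06 m/s


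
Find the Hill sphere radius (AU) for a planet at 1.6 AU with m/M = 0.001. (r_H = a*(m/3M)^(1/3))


r_H = a * (m/3M)^(1/3) = 1.6 * (0.001/3)^(1/3) = 0.1109

0.1109 AU


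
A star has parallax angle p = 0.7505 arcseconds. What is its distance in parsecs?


d = 1/p = 1/0.7505 = 1.3324

1.3324 pc


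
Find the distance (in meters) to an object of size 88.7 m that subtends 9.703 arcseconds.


D = size / theta_rad, theta_rad = 9.703 * pi/(180*3600) = 4.704e-05, D = 1.886e+06

1.886e+06 m


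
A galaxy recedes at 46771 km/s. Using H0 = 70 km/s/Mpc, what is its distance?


d = v / H0 = 46771 / 70 = 668.1571

668.1571 Mpc


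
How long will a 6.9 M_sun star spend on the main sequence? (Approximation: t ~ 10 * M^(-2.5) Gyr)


t = 10 * M^(-2.5) = 10 * 6.9^(-2.5) = 0.08

0.08 Gyr


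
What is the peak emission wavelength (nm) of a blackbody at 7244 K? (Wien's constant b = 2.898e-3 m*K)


lam_max = b / T = 2.898e-3 / 7244 = 4.001e-07 m = 400.0552 nm

400.0552 nm


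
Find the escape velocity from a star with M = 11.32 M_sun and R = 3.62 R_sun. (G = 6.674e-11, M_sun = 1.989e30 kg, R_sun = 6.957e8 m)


M = 11.32 * 1.989e30 kg = 2.251548e+31 kg; R = 3.62 * 6.957e8 m = 2.518434e+09 m. v_esc = sqrt(2GM/R) = sqrt(2 * 6.674e-11 * 2.251548e+31 / 2.518434e+09) = 1.092e+06

1.092e+06 m/s


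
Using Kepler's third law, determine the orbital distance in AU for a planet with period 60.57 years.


a = P^(2/3) = 60.57^(2/3) = 15.4231

15.4231 AU


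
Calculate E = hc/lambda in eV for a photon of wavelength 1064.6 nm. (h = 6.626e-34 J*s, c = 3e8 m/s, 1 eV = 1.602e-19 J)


E = hc/lambda = 6.626e-34 * 3e8 / 1.065e-06 = 1.867e-19 J = 1.1655 eV

1.1655 eV


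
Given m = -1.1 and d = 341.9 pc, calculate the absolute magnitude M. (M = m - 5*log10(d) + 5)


M = m - 5*log10(d) + 5 = -1.1 - 5*log10(341.9) + 5 = -8.7695

-8.7695


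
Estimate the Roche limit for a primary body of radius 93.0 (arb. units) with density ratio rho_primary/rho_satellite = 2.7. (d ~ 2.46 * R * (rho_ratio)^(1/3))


d_Roche = 2.46 * 93.0 * 2.7^(1/3) = 318.5708

318.5708


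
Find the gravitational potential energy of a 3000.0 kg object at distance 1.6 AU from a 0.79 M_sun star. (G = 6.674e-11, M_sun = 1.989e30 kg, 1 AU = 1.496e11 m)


M = 0.79 * 1.989e30 kg = 1.57131e+30 kg; r = 1.6 AU * 1.496e11 m/AU = 2.3936e+11 m. U = -GM*m/r = -(6.674e-11 * 1.57131e+30 * 3000.0) / 2.3936e+11 = -1.314e+12

-1.314e+12 J


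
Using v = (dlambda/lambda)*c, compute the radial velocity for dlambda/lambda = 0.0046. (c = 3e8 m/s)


v = (dlambda/lambda) * c = 0.0046 * 3e8 = 1.380e+06

1.380e+06 m/s


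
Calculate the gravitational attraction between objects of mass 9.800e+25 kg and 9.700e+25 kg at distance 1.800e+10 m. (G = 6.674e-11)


F = G*m1*m2/r^2 = 6.674e-11 * 9.800e+25 * 9.700e+25 / (1.800e+10)^2 = 6.674e-11 * 9.506e+51 / 3.240e+20 = 1.958e+21

1.958e+21 N


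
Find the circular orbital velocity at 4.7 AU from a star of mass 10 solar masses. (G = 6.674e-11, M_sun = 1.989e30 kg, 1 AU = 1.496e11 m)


v = sqrt(GM/r) = sqrt(6.674e-11 * 1.989e+31 / 7.031e+11) = 43450.5989

43450.5989 m/s


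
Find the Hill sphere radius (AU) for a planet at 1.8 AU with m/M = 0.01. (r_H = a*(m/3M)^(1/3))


r_H = a * (m/3M)^(1/3) = 1.8 * (0.01/3)^(1/3) = 0.2689

0.2689 AU


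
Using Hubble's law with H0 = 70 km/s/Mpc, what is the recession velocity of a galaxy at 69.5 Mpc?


v = H0 * d = 70 * 69.5 = 4865.0

4865.0 km/s


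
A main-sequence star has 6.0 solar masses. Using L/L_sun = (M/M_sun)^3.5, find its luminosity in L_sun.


L/L_sun = (M/M_sun)^3.5 = 6.0^3.5 = 529.0898

529.0898 L_sun


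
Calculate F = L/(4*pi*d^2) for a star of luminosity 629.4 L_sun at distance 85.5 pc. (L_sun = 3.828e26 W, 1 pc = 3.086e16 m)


F = L / (4*pi*d^2) = 2.409e+29 / (4*pi*(2.639e+18)^2) = 2.754e-09

2.754e-09 W/m^2


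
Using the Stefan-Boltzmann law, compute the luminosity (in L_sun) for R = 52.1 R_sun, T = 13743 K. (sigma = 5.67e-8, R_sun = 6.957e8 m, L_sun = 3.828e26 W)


R = 52.1 * 6.957e8 m = 3.624597e+10 m. L = 4*pi*R^2*sigma*T^4 = 4*pi*(3.624597e+10)^2 * 5.67e-8 * 13743^4 = 3.339170248e+31 W. L/L_sun = 3.339170248e+31 / 3.828e26 = 87230.1528

87230.1528 L_sun


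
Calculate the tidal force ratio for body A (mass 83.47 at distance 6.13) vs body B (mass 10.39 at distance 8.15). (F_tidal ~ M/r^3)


Ratio = (M1/r1^3) / (M2/r2^3) = (83.47/6.13^3) / (10.39/8.15^3) = 18.8802

18.8802


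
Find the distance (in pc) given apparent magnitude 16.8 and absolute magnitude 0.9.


d = 10^((m - M + 5)/5) = 10^((16.8 - 0.9 + 5)/5) = 15135.6125

15135.6125 pc


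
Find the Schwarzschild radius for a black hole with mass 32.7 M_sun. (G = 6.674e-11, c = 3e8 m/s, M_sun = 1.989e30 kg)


M = 32.7 * 1.989e30 kg = 6.50403e+31 kg. rs = 2GM/c^2 = 2 * 6.674e-11 * 6.50403e+31 / (3e8)^2 = 96461.9916

96461.9916 m


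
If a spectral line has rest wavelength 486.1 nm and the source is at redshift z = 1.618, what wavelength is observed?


lam_obs = lam_emit * (1 + z) = 486.1 * (1 + 1.618) = 1272.6098

1272.6098 nm


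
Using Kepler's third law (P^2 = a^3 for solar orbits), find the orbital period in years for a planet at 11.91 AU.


P = a^(3/2) = 11.91^1.5 = 41.1024

41.1024 years


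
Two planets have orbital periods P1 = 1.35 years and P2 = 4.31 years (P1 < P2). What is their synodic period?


1/P_syn = |1/P1 - 1/P2| = |1/1.35 - 1/4.31| => P_syn = 1.9657

1.9657 years


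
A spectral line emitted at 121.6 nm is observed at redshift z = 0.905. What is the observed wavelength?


lam_obs = lam_emit * (1 + z) = 121.6 * (1 + 0.905) = 231.648

231.648 nm


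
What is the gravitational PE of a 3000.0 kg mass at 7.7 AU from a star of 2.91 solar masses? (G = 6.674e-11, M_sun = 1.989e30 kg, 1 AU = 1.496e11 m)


M = 2.91 * 1.989e30 kg = 5.78799e+30 kg; r = 7.7 AU * 1.496e11 m/AU = 1.15192e+12 m. U = -GM*m/r = -(6.674e-11 * 5.78799e+30 * 3000.0) / 1.15192e+12 = -1.006e+12

-1.006e+12 J
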